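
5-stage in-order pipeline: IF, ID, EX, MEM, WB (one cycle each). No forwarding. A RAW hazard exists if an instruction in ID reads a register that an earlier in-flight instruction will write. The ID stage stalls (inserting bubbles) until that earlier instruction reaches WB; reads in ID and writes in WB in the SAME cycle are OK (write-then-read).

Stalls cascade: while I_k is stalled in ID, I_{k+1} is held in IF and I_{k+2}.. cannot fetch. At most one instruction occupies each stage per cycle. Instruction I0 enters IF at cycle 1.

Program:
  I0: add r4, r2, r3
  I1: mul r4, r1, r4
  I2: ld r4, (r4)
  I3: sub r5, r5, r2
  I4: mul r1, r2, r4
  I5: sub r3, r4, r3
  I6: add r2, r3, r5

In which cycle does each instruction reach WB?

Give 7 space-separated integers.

I0 add r4 <- r2,r3: IF@1 ID@2 stall=0 (-) EX@3 MEM@4 WB@5
I1 mul r4 <- r1,r4: IF@2 ID@3 stall=2 (RAW on I0.r4 (WB@5)) EX@6 MEM@7 WB@8
I2 ld r4 <- r4: IF@3 ID@6 stall=2 (RAW on I1.r4 (WB@8)) EX@9 MEM@10 WB@11
I3 sub r5 <- r5,r2: IF@6 ID@9 stall=0 (-) EX@10 MEM@11 WB@12
I4 mul r1 <- r2,r4: IF@9 ID@10 stall=1 (RAW on I2.r4 (WB@11)) EX@12 MEM@13 WB@14
I5 sub r3 <- r4,r3: IF@10 ID@12 stall=0 (-) EX@13 MEM@14 WB@15
I6 add r2 <- r3,r5: IF@12 ID@13 stall=2 (RAW on I5.r3 (WB@15)) EX@16 MEM@17 WB@18

Answer: 5 8 11 12 14 15 18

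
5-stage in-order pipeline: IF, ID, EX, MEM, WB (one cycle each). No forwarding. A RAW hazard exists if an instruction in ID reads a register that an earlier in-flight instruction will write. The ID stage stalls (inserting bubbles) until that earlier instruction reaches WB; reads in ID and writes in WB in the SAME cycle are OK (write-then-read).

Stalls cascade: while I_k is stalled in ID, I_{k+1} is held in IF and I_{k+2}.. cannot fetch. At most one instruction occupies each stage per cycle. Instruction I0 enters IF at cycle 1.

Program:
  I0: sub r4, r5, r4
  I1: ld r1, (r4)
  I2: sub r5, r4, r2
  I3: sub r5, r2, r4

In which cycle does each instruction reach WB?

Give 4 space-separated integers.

Answer: 5 8 9 10

Derivation:
I0 sub r4 <- r5,r4: IF@1 ID@2 stall=0 (-) EX@3 MEM@4 WB@5
I1 ld r1 <- r4: IF@2 ID@3 stall=2 (RAW on I0.r4 (WB@5)) EX@6 MEM@7 WB@8
I2 sub r5 <- r4,r2: IF@3 ID@6 stall=0 (-) EX@7 MEM@8 WB@9
I3 sub r5 <- r2,r4: IF@6 ID@7 stall=0 (-) EX@8 MEM@9 WB@10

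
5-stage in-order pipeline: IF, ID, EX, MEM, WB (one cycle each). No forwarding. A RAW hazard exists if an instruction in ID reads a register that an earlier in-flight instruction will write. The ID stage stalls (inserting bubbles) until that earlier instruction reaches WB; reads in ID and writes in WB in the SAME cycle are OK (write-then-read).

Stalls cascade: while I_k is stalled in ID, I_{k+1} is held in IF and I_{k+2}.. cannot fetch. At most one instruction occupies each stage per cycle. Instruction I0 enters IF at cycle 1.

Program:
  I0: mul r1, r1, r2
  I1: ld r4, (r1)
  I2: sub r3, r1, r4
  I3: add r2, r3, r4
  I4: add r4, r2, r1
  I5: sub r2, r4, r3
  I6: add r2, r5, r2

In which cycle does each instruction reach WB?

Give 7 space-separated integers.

Answer: 5 8 11 14 17 20 23

Derivation:
I0 mul r1 <- r1,r2: IF@1 ID@2 stall=0 (-) EX@3 MEM@4 WB@5
I1 ld r4 <- r1: IF@2 ID@3 stall=2 (RAW on I0.r1 (WB@5)) EX@6 MEM@7 WB@8
I2 sub r3 <- r1,r4: IF@3 ID@6 stall=2 (RAW on I1.r4 (WB@8)) EX@9 MEM@10 WB@11
I3 add r2 <- r3,r4: IF@6 ID@9 stall=2 (RAW on I2.r3 (WB@11)) EX@12 MEM@13 WB@14
I4 add r4 <- r2,r1: IF@9 ID@12 stall=2 (RAW on I3.r2 (WB@14)) EX@15 MEM@16 WB@17
I5 sub r2 <- r4,r3: IF@12 ID@15 stall=2 (RAW on I4.r4 (WB@17)) EX@18 MEM@19 WB@20
I6 add r2 <- r5,r2: IF@15 ID@18 stall=2 (RAW on I5.r2 (WB@20)) EX@21 MEM@22 WB@23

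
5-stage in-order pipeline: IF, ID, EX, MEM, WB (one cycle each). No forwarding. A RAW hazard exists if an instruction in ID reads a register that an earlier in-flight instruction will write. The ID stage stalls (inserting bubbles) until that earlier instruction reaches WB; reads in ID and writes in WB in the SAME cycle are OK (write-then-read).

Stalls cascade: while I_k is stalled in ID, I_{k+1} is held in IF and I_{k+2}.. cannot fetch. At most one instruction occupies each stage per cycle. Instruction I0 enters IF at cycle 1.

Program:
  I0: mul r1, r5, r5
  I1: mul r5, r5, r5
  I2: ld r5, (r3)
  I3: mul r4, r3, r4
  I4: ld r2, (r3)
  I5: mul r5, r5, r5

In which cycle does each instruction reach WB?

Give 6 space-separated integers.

I0 mul r1 <- r5,r5: IF@1 ID@2 stall=0 (-) EX@3 MEM@4 WB@5
I1 mul r5 <- r5,r5: IF@2 ID@3 stall=0 (-) EX@4 MEM@5 WB@6
I2 ld r5 <- r3: IF@3 ID@4 stall=0 (-) EX@5 MEM@6 WB@7
I3 mul r4 <- r3,r4: IF@4 ID@5 stall=0 (-) EX@6 MEM@7 WB@8
I4 ld r2 <- r3: IF@5 ID@6 stall=0 (-) EX@7 MEM@8 WB@9
I5 mul r5 <- r5,r5: IF@6 ID@7 stall=0 (-) EX@8 MEM@9 WB@10

Answer: 5 6 7 8 9 10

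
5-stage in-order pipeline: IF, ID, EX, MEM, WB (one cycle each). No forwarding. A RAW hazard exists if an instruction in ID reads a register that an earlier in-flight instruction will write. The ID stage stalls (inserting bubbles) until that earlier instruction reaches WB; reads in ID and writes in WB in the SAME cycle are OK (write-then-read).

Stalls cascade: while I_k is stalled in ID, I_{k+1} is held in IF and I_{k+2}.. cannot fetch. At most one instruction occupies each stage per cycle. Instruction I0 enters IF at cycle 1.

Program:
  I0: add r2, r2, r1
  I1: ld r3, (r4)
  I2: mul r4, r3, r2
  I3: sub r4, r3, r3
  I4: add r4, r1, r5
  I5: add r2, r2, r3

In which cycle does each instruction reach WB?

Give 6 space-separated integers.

I0 add r2 <- r2,r1: IF@1 ID@2 stall=0 (-) EX@3 MEM@4 WB@5
I1 ld r3 <- r4: IF@2 ID@3 stall=0 (-) EX@4 MEM@5 WB@6
I2 mul r4 <- r3,r2: IF@3 ID@4 stall=2 (RAW on I1.r3 (WB@6)) EX@7 MEM@8 WB@9
I3 sub r4 <- r3,r3: IF@4 ID@7 stall=0 (-) EX@8 MEM@9 WB@10
I4 add r4 <- r1,r5: IF@7 ID@8 stall=0 (-) EX@9 MEM@10 WB@11
I5 add r2 <- r2,r3: IF@8 ID@9 stall=0 (-) EX@10 MEM@11 WB@12

Answer: 5 6 9 10 11 12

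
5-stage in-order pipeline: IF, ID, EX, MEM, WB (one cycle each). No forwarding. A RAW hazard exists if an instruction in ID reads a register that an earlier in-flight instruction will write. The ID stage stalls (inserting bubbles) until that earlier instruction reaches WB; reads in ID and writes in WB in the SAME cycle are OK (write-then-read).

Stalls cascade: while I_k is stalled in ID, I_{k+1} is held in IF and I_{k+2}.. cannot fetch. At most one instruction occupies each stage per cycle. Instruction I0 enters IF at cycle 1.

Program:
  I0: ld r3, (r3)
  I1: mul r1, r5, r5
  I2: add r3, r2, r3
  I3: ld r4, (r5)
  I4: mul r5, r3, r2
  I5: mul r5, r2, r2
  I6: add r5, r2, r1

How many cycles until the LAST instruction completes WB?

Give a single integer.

Answer: 13

Derivation:
I0 ld r3 <- r3: IF@1 ID@2 stall=0 (-) EX@3 MEM@4 WB@5
I1 mul r1 <- r5,r5: IF@2 ID@3 stall=0 (-) EX@4 MEM@5 WB@6
I2 add r3 <- r2,r3: IF@3 ID@4 stall=1 (RAW on I0.r3 (WB@5)) EX@6 MEM@7 WB@8
I3 ld r4 <- r5: IF@4 ID@6 stall=0 (-) EX@7 MEM@8 WB@9
I4 mul r5 <- r3,r2: IF@6 ID@7 stall=1 (RAW on I2.r3 (WB@8)) EX@9 MEM@10 WB@11
I5 mul r5 <- r2,r2: IF@7 ID@9 stall=0 (-) EX@10 MEM@11 WB@12
I6 add r5 <- r2,r1: IF@9 ID@10 stall=0 (-) EX@11 MEM@12 WB@13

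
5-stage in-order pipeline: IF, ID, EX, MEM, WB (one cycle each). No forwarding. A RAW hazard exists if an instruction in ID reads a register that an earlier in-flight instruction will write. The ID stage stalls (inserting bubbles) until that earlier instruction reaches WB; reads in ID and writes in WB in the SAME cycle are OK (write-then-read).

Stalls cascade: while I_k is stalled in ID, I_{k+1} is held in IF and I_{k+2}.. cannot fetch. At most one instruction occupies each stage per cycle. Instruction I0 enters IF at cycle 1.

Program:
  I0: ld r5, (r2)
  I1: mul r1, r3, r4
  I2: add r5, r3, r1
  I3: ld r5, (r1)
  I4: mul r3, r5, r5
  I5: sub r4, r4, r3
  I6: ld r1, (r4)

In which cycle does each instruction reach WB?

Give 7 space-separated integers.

I0 ld r5 <- r2: IF@1 ID@2 stall=0 (-) EX@3 MEM@4 WB@5
I1 mul r1 <- r3,r4: IF@2 ID@3 stall=0 (-) EX@4 MEM@5 WB@6
I2 add r5 <- r3,r1: IF@3 ID@4 stall=2 (RAW on I1.r1 (WB@6)) EX@7 MEM@8 WB@9
I3 ld r5 <- r1: IF@4 ID@7 stall=0 (-) EX@8 MEM@9 WB@10
I4 mul r3 <- r5,r5: IF@7 ID@8 stall=2 (RAW on I3.r5 (WB@10)) EX@11 MEM@12 WB@13
I5 sub r4 <- r4,r3: IF@8 ID@11 stall=2 (RAW on I4.r3 (WB@13)) EX@14 MEM@15 WB@16
I6 ld r1 <- r4: IF@11 ID@14 stall=2 (RAW on I5.r4 (WB@16)) EX@17 MEM@18 WB@19

Answer: 5 6 9 10 13 16 19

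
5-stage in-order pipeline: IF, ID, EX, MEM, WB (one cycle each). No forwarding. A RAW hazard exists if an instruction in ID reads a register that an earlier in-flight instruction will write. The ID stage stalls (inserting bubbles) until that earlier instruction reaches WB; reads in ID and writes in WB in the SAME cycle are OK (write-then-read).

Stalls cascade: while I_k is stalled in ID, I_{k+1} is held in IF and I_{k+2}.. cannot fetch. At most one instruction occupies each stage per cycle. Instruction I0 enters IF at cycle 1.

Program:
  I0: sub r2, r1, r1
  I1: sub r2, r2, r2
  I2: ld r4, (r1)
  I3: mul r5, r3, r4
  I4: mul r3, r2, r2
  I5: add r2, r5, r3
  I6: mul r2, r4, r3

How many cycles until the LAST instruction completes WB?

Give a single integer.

Answer: 17

Derivation:
I0 sub r2 <- r1,r1: IF@1 ID@2 stall=0 (-) EX@3 MEM@4 WB@5
I1 sub r2 <- r2,r2: IF@2 ID@3 stall=2 (RAW on I0.r2 (WB@5)) EX@6 MEM@7 WB@8
I2 ld r4 <- r1: IF@3 ID@6 stall=0 (-) EX@7 MEM@8 WB@9
I3 mul r5 <- r3,r4: IF@6 ID@7 stall=2 (RAW on I2.r4 (WB@9)) EX@10 MEM@11 WB@12
I4 mul r3 <- r2,r2: IF@7 ID@10 stall=0 (-) EX@11 MEM@12 WB@13
I5 add r2 <- r5,r3: IF@10 ID@11 stall=2 (RAW on I4.r3 (WB@13)) EX@14 MEM@15 WB@16
I6 mul r2 <- r4,r3: IF@11 ID@14 stall=0 (-) EX@15 MEM@16 WB@17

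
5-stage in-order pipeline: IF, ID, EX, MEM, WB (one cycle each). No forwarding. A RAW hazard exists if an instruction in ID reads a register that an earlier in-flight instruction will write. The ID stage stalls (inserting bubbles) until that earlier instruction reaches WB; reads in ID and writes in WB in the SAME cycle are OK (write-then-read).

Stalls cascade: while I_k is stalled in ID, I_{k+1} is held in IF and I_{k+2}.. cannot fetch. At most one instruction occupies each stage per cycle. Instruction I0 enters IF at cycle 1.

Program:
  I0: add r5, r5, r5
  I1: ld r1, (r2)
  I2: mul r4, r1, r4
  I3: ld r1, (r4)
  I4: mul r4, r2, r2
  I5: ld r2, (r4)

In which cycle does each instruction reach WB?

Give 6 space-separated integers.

Answer: 5 6 9 12 13 16

Derivation:
I0 add r5 <- r5,r5: IF@1 ID@2 stall=0 (-) EX@3 MEM@4 WB@5
I1 ld r1 <- r2: IF@2 ID@3 stall=0 (-) EX@4 MEM@5 WB@6
I2 mul r4 <- r1,r4: IF@3 ID@4 stall=2 (RAW on I1.r1 (WB@6)) EX@7 MEM@8 WB@9
I3 ld r1 <- r4: IF@4 ID@7 stall=2 (RAW on I2.r4 (WB@9)) EX@10 MEM@11 WB@12
I4 mul r4 <- r2,r2: IF@7 ID@10 stall=0 (-) EX@11 MEM@12 WB@13
I5 ld r2 <- r4: IF@10 ID@11 stall=2 (RAW on I4.r4 (WB@13)) EX@14 MEM@15 WB@16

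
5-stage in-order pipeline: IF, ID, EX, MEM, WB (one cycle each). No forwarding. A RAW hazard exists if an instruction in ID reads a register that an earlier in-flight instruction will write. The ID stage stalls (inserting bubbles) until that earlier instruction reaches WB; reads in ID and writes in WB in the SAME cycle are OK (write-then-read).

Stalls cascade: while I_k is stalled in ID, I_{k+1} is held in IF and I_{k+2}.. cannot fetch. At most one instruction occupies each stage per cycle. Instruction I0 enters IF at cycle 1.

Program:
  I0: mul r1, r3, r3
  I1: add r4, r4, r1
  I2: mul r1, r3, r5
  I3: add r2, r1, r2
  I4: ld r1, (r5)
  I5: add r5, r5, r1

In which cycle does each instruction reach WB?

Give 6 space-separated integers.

I0 mul r1 <- r3,r3: IF@1 ID@2 stall=0 (-) EX@3 MEM@4 WB@5
I1 add r4 <- r4,r1: IF@2 ID@3 stall=2 (RAW on I0.r1 (WB@5)) EX@6 MEM@7 WB@8
I2 mul r1 <- r3,r5: IF@3 ID@6 stall=0 (-) EX@7 MEM@8 WB@9
I3 add r2 <- r1,r2: IF@6 ID@7 stall=2 (RAW on I2.r1 (WB@9)) EX@10 MEM@11 WB@12
I4 ld r1 <- r5: IF@7 ID@10 stall=0 (-) EX@11 MEM@12 WB@13
I5 add r5 <- r5,r1: IF@10 ID@11 stall=2 (RAW on I4.r1 (WB@13)) EX@14 MEM@15 WB@16

Answer: 5 8 9 12 13 16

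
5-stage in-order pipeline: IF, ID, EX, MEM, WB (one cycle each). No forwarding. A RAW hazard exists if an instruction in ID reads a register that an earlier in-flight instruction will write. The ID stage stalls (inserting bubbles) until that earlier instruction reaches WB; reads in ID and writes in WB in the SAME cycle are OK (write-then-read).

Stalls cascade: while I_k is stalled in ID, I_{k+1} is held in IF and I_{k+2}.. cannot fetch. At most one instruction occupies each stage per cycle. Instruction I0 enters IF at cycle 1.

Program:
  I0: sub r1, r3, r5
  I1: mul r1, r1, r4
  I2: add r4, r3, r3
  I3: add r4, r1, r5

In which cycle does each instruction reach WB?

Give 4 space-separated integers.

Answer: 5 8 9 11

Derivation:
I0 sub r1 <- r3,r5: IF@1 ID@2 stall=0 (-) EX@3 MEM@4 WB@5
I1 mul r1 <- r1,r4: IF@2 ID@3 stall=2 (RAW on I0.r1 (WB@5)) EX@6 MEM@7 WB@8
I2 add r4 <- r3,r3: IF@3 ID@6 stall=0 (-) EX@7 MEM@8 WB@9
I3 add r4 <- r1,r5: IF@6 ID@7 stall=1 (RAW on I1.r1 (WB@8)) EX@9 MEM@10 WB@11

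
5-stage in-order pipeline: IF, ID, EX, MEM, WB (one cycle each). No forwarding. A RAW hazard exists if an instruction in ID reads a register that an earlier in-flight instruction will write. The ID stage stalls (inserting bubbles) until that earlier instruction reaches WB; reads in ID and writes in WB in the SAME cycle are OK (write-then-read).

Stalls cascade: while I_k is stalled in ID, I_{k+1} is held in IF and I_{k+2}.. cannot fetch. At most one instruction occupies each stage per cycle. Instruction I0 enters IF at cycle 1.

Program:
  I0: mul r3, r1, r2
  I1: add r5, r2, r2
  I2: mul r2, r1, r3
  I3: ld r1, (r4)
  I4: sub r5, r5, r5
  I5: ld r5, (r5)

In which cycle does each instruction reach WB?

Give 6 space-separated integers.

I0 mul r3 <- r1,r2: IF@1 ID@2 stall=0 (-) EX@3 MEM@4 WB@5
I1 add r5 <- r2,r2: IF@2 ID@3 stall=0 (-) EX@4 MEM@5 WB@6
I2 mul r2 <- r1,r3: IF@3 ID@4 stall=1 (RAW on I0.r3 (WB@5)) EX@6 MEM@7 WB@8
I3 ld r1 <- r4: IF@4 ID@6 stall=0 (-) EX@7 MEM@8 WB@9
I4 sub r5 <- r5,r5: IF@6 ID@7 stall=0 (-) EX@8 MEM@9 WB@10
I5 ld r5 <- r5: IF@7 ID@8 stall=2 (RAW on I4.r5 (WB@10)) EX@11 MEM@12 WB@13

Answer: 5 6 8 9 10 13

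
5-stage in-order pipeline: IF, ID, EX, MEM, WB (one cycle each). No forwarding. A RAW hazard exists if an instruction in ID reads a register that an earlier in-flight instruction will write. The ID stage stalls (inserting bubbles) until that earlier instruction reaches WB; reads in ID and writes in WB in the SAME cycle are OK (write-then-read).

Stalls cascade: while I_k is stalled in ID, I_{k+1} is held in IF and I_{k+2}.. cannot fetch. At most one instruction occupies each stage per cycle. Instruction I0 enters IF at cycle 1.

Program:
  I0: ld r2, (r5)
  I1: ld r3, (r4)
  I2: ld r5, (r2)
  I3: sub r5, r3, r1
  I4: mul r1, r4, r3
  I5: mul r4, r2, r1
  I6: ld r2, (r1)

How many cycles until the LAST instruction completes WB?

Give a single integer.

I0 ld r2 <- r5: IF@1 ID@2 stall=0 (-) EX@3 MEM@4 WB@5
I1 ld r3 <- r4: IF@2 ID@3 stall=0 (-) EX@4 MEM@5 WB@6
I2 ld r5 <- r2: IF@3 ID@4 stall=1 (RAW on I0.r2 (WB@5)) EX@6 MEM@7 WB@8
I3 sub r5 <- r3,r1: IF@4 ID@6 stall=0 (-) EX@7 MEM@8 WB@9
I4 mul r1 <- r4,r3: IF@6 ID@7 stall=0 (-) EX@8 MEM@9 WB@10
I5 mul r4 <- r2,r1: IF@7 ID@8 stall=2 (RAW on I4.r1 (WB@10)) EX@11 MEM@12 WB@13
I6 ld r2 <- r1: IF@8 ID@11 stall=0 (-) EX@12 MEM@13 WB@14

Answer: 14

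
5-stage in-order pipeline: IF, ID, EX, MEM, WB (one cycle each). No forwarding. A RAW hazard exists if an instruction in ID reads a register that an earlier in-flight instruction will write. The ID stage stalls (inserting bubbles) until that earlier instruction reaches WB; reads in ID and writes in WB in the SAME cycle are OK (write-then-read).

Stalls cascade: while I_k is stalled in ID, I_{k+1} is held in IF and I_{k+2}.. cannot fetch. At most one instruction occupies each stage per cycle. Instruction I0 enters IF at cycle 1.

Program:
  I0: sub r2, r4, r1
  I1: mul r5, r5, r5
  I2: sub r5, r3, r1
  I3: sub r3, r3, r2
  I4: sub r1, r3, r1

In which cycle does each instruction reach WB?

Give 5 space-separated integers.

I0 sub r2 <- r4,r1: IF@1 ID@2 stall=0 (-) EX@3 MEM@4 WB@5
I1 mul r5 <- r5,r5: IF@2 ID@3 stall=0 (-) EX@4 MEM@5 WB@6
I2 sub r5 <- r3,r1: IF@3 ID@4 stall=0 (-) EX@5 MEM@6 WB@7
I3 sub r3 <- r3,r2: IF@4 ID@5 stall=0 (-) EX@6 MEM@7 WB@8
I4 sub r1 <- r3,r1: IF@5 ID@6 stall=2 (RAW on I3.r3 (WB@8)) EX@9 MEM@10 WB@11

Answer: 5 6 7 8 11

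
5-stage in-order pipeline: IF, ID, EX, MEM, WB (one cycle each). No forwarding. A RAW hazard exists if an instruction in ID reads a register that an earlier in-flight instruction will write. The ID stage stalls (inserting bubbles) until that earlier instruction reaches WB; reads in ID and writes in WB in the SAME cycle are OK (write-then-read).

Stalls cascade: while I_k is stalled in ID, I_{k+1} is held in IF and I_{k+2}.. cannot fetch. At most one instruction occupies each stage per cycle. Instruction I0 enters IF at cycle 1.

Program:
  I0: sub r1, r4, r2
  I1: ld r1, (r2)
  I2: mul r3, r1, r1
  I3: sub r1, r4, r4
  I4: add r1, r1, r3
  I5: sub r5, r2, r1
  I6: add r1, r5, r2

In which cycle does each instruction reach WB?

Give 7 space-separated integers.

Answer: 5 6 9 10 13 16 19

Derivation:
I0 sub r1 <- r4,r2: IF@1 ID@2 stall=0 (-) EX@3 MEM@4 WB@5
I1 ld r1 <- r2: IF@2 ID@3 stall=0 (-) EX@4 MEM@5 WB@6
I2 mul r3 <- r1,r1: IF@3 ID@4 stall=2 (RAW on I1.r1 (WB@6)) EX@7 MEM@8 WB@9
I3 sub r1 <- r4,r4: IF@4 ID@7 stall=0 (-) EX@8 MEM@9 WB@10
I4 add r1 <- r1,r3: IF@7 ID@8 stall=2 (RAW on I3.r1 (WB@10)) EX@11 MEM@12 WB@13
I5 sub r5 <- r2,r1: IF@8 ID@11 stall=2 (RAW on I4.r1 (WB@13)) EX@14 MEM@15 WB@16
I6 add r1 <- r5,r2: IF@11 ID@14 stall=2 (RAW on I5.r5 (WB@16)) EX@17 MEM@18 WB@19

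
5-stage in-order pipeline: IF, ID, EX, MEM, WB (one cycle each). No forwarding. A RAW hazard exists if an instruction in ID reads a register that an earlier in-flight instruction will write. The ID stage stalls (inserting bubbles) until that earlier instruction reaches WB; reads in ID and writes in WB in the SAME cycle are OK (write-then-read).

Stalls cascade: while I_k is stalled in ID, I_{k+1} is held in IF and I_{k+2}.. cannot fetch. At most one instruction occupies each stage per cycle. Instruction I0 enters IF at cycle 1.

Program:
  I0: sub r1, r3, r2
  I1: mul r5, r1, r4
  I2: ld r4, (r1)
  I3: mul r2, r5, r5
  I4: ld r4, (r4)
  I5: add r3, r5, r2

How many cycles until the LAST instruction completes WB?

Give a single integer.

Answer: 14

Derivation:
I0 sub r1 <- r3,r2: IF@1 ID@2 stall=0 (-) EX@3 MEM@4 WB@5
I1 mul r5 <- r1,r4: IF@2 ID@3 stall=2 (RAW on I0.r1 (WB@5)) EX@6 MEM@7 WB@8
I2 ld r4 <- r1: IF@3 ID@6 stall=0 (-) EX@7 MEM@8 WB@9
I3 mul r2 <- r5,r5: IF@6 ID@7 stall=1 (RAW on I1.r5 (WB@8)) EX@9 MEM@10 WB@11
I4 ld r4 <- r4: IF@7 ID@9 stall=0 (-) EX@10 MEM@11 WB@12
I5 add r3 <- r5,r2: IF@9 ID@10 stall=1 (RAW on I3.r2 (WB@11)) EX@12 MEM@13 WB@14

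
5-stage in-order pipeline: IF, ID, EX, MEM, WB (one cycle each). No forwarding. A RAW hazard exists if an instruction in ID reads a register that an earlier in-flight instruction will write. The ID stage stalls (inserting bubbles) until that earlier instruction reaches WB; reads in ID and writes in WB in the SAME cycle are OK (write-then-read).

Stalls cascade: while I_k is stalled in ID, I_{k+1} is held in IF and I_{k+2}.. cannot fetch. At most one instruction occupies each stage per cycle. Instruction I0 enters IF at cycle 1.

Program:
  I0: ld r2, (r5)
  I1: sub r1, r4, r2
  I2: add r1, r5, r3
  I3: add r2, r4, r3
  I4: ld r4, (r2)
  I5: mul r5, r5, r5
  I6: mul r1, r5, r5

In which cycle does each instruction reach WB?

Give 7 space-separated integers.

I0 ld r2 <- r5: IF@1 ID@2 stall=0 (-) EX@3 MEM@4 WB@5
I1 sub r1 <- r4,r2: IF@2 ID@3 stall=2 (RAW on I0.r2 (WB@5)) EX@6 MEM@7 WB@8
I2 add r1 <- r5,r3: IF@3 ID@6 stall=0 (-) EX@7 MEM@8 WB@9
I3 add r2 <- r4,r3: IF@6 ID@7 stall=0 (-) EX@8 MEM@9 WB@10
I4 ld r4 <- r2: IF@7 ID@8 stall=2 (RAW on I3.r2 (WB@10)) EX@11 MEM@12 WB@13
I5 mul r5 <- r5,r5: IF@8 ID@11 stall=0 (-) EX@12 MEM@13 WB@14
I6 mul r1 <- r5,r5: IF@11 ID@12 stall=2 (RAW on I5.r5 (WB@14)) EX@15 MEM@16 WB@17

Answer: 5 8 9 10 13 14 17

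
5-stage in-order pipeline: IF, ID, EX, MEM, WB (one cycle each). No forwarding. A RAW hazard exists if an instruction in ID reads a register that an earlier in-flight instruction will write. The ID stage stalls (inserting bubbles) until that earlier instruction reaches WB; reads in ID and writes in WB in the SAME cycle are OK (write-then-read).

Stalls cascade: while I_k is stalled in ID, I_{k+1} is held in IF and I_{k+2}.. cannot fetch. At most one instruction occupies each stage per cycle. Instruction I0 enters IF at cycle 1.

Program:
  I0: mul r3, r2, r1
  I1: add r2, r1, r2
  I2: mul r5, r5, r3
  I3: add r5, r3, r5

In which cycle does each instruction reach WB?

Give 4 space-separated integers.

I0 mul r3 <- r2,r1: IF@1 ID@2 stall=0 (-) EX@3 MEM@4 WB@5
I1 add r2 <- r1,r2: IF@2 ID@3 stall=0 (-) EX@4 MEM@5 WB@6
I2 mul r5 <- r5,r3: IF@3 ID@4 stall=1 (RAW on I0.r3 (WB@5)) EX@6 MEM@7 WB@8
I3 add r5 <- r3,r5: IF@4 ID@6 stall=2 (RAW on I2.r5 (WB@8)) EX@9 MEM@10 WB@11

Answer: 5 6 8 11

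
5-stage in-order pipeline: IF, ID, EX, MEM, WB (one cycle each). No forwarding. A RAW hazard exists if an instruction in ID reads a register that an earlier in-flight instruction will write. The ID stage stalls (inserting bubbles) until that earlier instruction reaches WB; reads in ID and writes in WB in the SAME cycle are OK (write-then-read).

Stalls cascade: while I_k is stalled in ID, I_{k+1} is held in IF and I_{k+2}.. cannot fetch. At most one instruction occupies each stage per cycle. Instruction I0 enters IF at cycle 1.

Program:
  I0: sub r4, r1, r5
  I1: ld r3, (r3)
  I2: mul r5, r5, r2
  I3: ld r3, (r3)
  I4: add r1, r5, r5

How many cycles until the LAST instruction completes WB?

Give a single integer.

Answer: 10

Derivation:
I0 sub r4 <- r1,r5: IF@1 ID@2 stall=0 (-) EX@3 MEM@4 WB@5
I1 ld r3 <- r3: IF@2 ID@3 stall=0 (-) EX@4 MEM@5 WB@6
I2 mul r5 <- r5,r2: IF@3 ID@4 stall=0 (-) EX@5 MEM@6 WB@7
I3 ld r3 <- r3: IF@4 ID@5 stall=1 (RAW on I1.r3 (WB@6)) EX@7 MEM@8 WB@9
I4 add r1 <- r5,r5: IF@5 ID@7 stall=0 (-) EX@8 MEM@9 WB@10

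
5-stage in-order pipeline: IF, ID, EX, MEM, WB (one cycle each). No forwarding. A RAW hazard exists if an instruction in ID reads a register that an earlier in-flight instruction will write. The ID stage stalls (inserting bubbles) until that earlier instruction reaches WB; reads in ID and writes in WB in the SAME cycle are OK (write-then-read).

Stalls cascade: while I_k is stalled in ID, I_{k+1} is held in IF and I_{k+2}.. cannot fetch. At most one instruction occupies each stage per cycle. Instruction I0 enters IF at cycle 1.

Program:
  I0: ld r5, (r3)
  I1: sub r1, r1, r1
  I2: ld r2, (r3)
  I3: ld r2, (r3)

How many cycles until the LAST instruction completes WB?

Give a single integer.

Answer: 8

Derivation:
I0 ld r5 <- r3: IF@1 ID@2 stall=0 (-) EX@3 MEM@4 WB@5
I1 sub r1 <- r1,r1: IF@2 ID@3 stall=0 (-) EX@4 MEM@5 WB@6
I2 ld r2 <- r3: IF@3 ID@4 stall=0 (-) EX@5 MEM@6 WB@7
I3 ld r2 <- r3: IF@4 ID@5 stall=0 (-) EX@6 MEM@7 WB@8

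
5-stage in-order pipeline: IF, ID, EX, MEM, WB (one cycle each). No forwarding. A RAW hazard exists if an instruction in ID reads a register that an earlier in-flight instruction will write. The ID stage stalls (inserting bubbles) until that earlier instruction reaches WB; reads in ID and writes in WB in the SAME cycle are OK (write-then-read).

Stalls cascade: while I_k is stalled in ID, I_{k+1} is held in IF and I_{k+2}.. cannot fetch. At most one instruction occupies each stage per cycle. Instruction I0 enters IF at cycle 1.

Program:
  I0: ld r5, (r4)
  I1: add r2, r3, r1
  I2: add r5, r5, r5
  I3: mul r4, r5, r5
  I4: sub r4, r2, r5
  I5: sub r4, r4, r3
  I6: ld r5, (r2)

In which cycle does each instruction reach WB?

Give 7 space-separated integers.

Answer: 5 6 8 11 12 15 16

Derivation:
I0 ld r5 <- r4: IF@1 ID@2 stall=0 (-) EX@3 MEM@4 WB@5
I1 add r2 <- r3,r1: IF@2 ID@3 stall=0 (-) EX@4 MEM@5 WB@6
I2 add r5 <- r5,r5: IF@3 ID@4 stall=1 (RAW on I0.r5 (WB@5)) EX@6 MEM@7 WB@8
I3 mul r4 <- r5,r5: IF@4 ID@6 stall=2 (RAW on I2.r5 (WB@8)) EX@9 MEM@10 WB@11
I4 sub r4 <- r2,r5: IF@6 ID@9 stall=0 (-) EX@10 MEM@11 WB@12
I5 sub r4 <- r4,r3: IF@9 ID@10 stall=2 (RAW on I4.r4 (WB@12)) EX@13 MEM@14 WB@15
I6 ld r5 <- r2: IF@10 ID@13 stall=0 (-) EX@14 MEM@15 WB@16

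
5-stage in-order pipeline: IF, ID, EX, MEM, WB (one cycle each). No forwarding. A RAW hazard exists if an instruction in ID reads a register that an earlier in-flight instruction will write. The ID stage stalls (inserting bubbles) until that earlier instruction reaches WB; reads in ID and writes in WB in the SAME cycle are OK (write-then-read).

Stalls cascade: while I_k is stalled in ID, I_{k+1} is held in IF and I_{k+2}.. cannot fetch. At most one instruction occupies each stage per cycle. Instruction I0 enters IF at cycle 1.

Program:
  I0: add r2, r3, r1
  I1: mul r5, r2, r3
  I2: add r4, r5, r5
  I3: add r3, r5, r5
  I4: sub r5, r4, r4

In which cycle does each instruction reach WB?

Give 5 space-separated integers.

Answer: 5 8 11 12 14

Derivation:
I0 add r2 <- r3,r1: IF@1 ID@2 stall=0 (-) EX@3 MEM@4 WB@5
I1 mul r5 <- r2,r3: IF@2 ID@3 stall=2 (RAW on I0.r2 (WB@5)) EX@6 MEM@7 WB@8
I2 add r4 <- r5,r5: IF@3 ID@6 stall=2 (RAW on I1.r5 (WB@8)) EX@9 MEM@10 WB@11
I3 add r3 <- r5,r5: IF@6 ID@9 stall=0 (-) EX@10 MEM@11 WB@12
I4 sub r5 <- r4,r4: IF@9 ID@10 stall=1 (RAW on I2.r4 (WB@11)) EX@12 MEM@13 WB@14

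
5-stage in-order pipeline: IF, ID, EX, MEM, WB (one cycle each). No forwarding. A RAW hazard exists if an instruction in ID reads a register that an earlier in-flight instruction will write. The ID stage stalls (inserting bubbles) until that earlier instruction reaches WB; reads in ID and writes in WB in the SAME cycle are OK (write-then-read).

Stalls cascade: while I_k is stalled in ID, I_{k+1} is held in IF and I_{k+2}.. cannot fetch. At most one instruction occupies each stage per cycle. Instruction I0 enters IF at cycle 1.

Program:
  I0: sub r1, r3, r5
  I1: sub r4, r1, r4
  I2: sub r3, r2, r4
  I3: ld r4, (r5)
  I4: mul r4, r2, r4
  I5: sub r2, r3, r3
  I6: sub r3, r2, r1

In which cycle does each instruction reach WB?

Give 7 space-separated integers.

I0 sub r1 <- r3,r5: IF@1 ID@2 stall=0 (-) EX@3 MEM@4 WB@5
I1 sub r4 <- r1,r4: IF@2 ID@3 stall=2 (RAW on I0.r1 (WB@5)) EX@6 MEM@7 WB@8
I2 sub r3 <- r2,r4: IF@3 ID@6 stall=2 (RAW on I1.r4 (WB@8)) EX@9 MEM@10 WB@11
I3 ld r4 <- r5: IF@6 ID@9 stall=0 (-) EX@10 MEM@11 WB@12
I4 mul r4 <- r2,r4: IF@9 ID@10 stall=2 (RAW on I3.r4 (WB@12)) EX@13 MEM@14 WB@15
I5 sub r2 <- r3,r3: IF@10 ID@13 stall=0 (-) EX@14 MEM@15 WB@16
I6 sub r3 <- r2,r1: IF@13 ID@14 stall=2 (RAW on I5.r2 (WB@16)) EX@17 MEM@18 WB@19

Answer: 5 8 11 12 15 16 19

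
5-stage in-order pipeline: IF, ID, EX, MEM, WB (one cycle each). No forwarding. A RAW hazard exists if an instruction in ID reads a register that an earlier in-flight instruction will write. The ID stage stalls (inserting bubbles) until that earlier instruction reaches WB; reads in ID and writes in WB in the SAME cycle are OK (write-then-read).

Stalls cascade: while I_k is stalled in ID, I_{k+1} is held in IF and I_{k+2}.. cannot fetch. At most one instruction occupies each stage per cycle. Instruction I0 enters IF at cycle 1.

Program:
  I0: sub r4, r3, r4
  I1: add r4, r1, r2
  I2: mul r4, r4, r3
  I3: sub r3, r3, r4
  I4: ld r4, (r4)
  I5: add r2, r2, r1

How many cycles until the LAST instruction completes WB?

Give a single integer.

I0 sub r4 <- r3,r4: IF@1 ID@2 stall=0 (-) EX@3 MEM@4 WB@5
I1 add r4 <- r1,r2: IF@2 ID@3 stall=0 (-) EX@4 MEM@5 WB@6
I2 mul r4 <- r4,r3: IF@3 ID@4 stall=2 (RAW on I1.r4 (WB@6)) EX@7 MEM@8 WB@9
I3 sub r3 <- r3,r4: IF@4 ID@7 stall=2 (RAW on I2.r4 (WB@9)) EX@10 MEM@11 WB@12
I4 ld r4 <- r4: IF@7 ID@10 stall=0 (-) EX@11 MEM@12 WB@13
I5 add r2 <- r2,r1: IF@10 ID@11 stall=0 (-) EX@12 MEM@13 WB@14

Answer: 14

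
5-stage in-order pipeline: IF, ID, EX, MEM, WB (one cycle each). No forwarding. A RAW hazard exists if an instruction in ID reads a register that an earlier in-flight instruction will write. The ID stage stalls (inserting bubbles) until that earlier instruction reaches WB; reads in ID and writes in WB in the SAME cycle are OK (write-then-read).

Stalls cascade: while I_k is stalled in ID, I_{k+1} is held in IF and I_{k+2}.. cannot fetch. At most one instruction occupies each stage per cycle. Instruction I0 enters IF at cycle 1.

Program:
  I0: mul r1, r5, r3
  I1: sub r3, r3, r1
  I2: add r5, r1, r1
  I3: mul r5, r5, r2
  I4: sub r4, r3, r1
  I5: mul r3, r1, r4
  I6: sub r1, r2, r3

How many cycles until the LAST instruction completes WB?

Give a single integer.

Answer: 19

Derivation:
I0 mul r1 <- r5,r3: IF@1 ID@2 stall=0 (-) EX@3 MEM@4 WB@5
I1 sub r3 <- r3,r1: IF@2 ID@3 stall=2 (RAW on I0.r1 (WB@5)) EX@6 MEM@7 WB@8
I2 add r5 <- r1,r1: IF@3 ID@6 stall=0 (-) EX@7 MEM@8 WB@9
I3 mul r5 <- r5,r2: IF@6 ID@7 stall=2 (RAW on I2.r5 (WB@9)) EX@10 MEM@11 WB@12
I4 sub r4 <- r3,r1: IF@7 ID@10 stall=0 (-) EX@11 MEM@12 WB@13
I5 mul r3 <- r1,r4: IF@10 ID@11 stall=2 (RAW on I4.r4 (WB@13)) EX@14 MEM@15 WB@16
I6 sub r1 <- r2,r3: IF@11 ID@14 stall=2 (RAW on I5.r3 (WB@16)) EX@17 MEM@18 WB@19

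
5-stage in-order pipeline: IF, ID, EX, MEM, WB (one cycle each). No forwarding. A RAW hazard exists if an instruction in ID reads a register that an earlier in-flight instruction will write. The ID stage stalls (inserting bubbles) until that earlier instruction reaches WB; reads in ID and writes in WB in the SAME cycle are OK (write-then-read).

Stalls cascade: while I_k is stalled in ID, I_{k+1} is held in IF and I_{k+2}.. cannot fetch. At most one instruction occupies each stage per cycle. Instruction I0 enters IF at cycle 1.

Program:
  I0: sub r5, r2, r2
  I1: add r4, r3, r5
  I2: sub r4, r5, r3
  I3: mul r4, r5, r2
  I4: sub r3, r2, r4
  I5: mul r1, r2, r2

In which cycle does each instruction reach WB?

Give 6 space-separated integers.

Answer: 5 8 9 10 13 14

Derivation:
I0 sub r5 <- r2,r2: IF@1 ID@2 stall=0 (-) EX@3 MEM@4 WB@5
I1 add r4 <- r3,r5: IF@2 ID@3 stall=2 (RAW on I0.r5 (WB@5)) EX@6 MEM@7 WB@8
I2 sub r4 <- r5,r3: IF@3 ID@6 stall=0 (-) EX@7 MEM@8 WB@9
I3 mul r4 <- r5,r2: IF@6 ID@7 stall=0 (-) EX@8 MEM@9 WB@10
I4 sub r3 <- r2,r4: IF@7 ID@8 stall=2 (RAW on I3.r4 (WB@10)) EX@11 MEM@12 WB@13
I5 mul r1 <- r2,r2: IF@8 ID@11 stall=0 (-) EX@12 MEM@13 WB@14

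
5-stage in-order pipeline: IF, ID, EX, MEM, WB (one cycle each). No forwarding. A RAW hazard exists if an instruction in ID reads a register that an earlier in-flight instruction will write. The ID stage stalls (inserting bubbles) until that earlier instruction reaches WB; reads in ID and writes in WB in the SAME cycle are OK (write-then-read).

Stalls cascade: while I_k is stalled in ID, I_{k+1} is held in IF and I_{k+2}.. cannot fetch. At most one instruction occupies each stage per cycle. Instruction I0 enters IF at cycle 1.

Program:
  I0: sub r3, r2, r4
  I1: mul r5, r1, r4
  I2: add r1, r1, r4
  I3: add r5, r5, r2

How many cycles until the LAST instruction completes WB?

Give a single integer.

Answer: 9

Derivation:
I0 sub r3 <- r2,r4: IF@1 ID@2 stall=0 (-) EX@3 MEM@4 WB@5
I1 mul r5 <- r1,r4: IF@2 ID@3 stall=0 (-) EX@4 MEM@5 WB@6
I2 add r1 <- r1,r4: IF@3 ID@4 stall=0 (-) EX@5 MEM@6 WB@7
I3 add r5 <- r5,r2: IF@4 ID@5 stall=1 (RAW on I1.r5 (WB@6)) EX@7 MEM@8 WB@9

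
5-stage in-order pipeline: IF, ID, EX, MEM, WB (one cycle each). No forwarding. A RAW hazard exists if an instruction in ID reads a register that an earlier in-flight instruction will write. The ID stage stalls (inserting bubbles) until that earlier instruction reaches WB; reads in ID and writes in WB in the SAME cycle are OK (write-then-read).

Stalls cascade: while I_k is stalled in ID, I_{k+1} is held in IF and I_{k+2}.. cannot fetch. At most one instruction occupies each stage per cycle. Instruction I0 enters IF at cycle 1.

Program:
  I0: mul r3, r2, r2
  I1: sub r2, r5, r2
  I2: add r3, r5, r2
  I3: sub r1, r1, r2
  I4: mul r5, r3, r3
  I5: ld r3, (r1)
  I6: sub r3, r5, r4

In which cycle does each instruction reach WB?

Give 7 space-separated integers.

Answer: 5 6 9 10 12 13 15

Derivation:
I0 mul r3 <- r2,r2: IF@1 ID@2 stall=0 (-) EX@3 MEM@4 WB@5
I1 sub r2 <- r5,r2: IF@2 ID@3 stall=0 (-) EX@4 MEM@5 WB@6
I2 add r3 <- r5,r2: IF@3 ID@4 stall=2 (RAW on I1.r2 (WB@6)) EX@7 MEM@8 WB@9
I3 sub r1 <- r1,r2: IF@4 ID@7 stall=0 (-) EX@8 MEM@9 WB@10
I4 mul r5 <- r3,r3: IF@7 ID@8 stall=1 (RAW on I2.r3 (WB@9)) EX@10 MEM@11 WB@12
I5 ld r3 <- r1: IF@8 ID@10 stall=0 (-) EX@11 MEM@12 WB@13
I6 sub r3 <- r5,r4: IF@10 ID@11 stall=1 (RAW on I4.r5 (WB@12)) EX@13 MEM@14 WB@15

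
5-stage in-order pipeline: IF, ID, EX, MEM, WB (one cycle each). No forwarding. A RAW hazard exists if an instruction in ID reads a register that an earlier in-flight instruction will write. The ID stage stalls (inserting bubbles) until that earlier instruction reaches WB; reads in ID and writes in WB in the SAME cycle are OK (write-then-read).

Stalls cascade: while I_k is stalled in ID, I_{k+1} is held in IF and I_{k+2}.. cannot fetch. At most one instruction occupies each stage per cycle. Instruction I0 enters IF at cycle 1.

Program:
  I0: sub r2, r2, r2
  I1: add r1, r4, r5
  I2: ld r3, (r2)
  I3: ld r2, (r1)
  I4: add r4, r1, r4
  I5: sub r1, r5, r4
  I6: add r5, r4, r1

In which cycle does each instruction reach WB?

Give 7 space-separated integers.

I0 sub r2 <- r2,r2: IF@1 ID@2 stall=0 (-) EX@3 MEM@4 WB@5
I1 add r1 <- r4,r5: IF@2 ID@3 stall=0 (-) EX@4 MEM@5 WB@6
I2 ld r3 <- r2: IF@3 ID@4 stall=1 (RAW on I0.r2 (WB@5)) EX@6 MEM@7 WB@8
I3 ld r2 <- r1: IF@4 ID@6 stall=0 (-) EX@7 MEM@8 WB@9
I4 add r4 <- r1,r4: IF@6 ID@7 stall=0 (-) EX@8 MEM@9 WB@10
I5 sub r1 <- r5,r4: IF@7 ID@8 stall=2 (RAW on I4.r4 (WB@10)) EX@11 MEM@12 WB@13
I6 add r5 <- r4,r1: IF@8 ID@11 stall=2 (RAW on I5.r1 (WB@13)) EX@14 MEM@15 WB@16

Answer: 5 6 8 9 10 13 16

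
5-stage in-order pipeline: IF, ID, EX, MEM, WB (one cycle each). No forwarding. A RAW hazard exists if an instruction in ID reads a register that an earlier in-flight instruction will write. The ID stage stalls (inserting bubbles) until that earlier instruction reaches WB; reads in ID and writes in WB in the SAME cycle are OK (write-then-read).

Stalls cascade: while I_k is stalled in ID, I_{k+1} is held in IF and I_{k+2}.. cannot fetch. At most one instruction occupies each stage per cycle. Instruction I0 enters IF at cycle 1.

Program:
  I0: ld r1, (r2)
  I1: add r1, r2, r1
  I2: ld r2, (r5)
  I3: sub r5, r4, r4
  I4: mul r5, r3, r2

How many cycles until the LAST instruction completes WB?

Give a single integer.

I0 ld r1 <- r2: IF@1 ID@2 stall=0 (-) EX@3 MEM@4 WB@5
I1 add r1 <- r2,r1: IF@2 ID@3 stall=2 (RAW on I0.r1 (WB@5)) EX@6 MEM@7 WB@8
I2 ld r2 <- r5: IF@3 ID@6 stall=0 (-) EX@7 MEM@8 WB@9
I3 sub r5 <- r4,r4: IF@6 ID@7 stall=0 (-) EX@8 MEM@9 WB@10
I4 mul r5 <- r3,r2: IF@7 ID@8 stall=1 (RAW on I2.r2 (WB@9)) EX@10 MEM@11 WB@12

Answer: 12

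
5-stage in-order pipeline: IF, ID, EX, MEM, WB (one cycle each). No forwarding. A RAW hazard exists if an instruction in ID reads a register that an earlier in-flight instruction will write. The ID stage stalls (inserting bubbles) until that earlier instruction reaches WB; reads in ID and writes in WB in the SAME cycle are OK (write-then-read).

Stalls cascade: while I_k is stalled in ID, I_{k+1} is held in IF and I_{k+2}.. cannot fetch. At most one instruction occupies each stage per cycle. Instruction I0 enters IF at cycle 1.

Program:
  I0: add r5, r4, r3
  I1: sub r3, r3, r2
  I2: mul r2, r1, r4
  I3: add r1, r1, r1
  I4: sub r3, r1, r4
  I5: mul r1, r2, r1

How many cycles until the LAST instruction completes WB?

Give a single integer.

I0 add r5 <- r4,r3: IF@1 ID@2 stall=0 (-) EX@3 MEM@4 WB@5
I1 sub r3 <- r3,r2: IF@2 ID@3 stall=0 (-) EX@4 MEM@5 WB@6
I2 mul r2 <- r1,r4: IF@3 ID@4 stall=0 (-) EX@5 MEM@6 WB@7
I3 add r1 <- r1,r1: IF@4 ID@5 stall=0 (-) EX@6 MEM@7 WB@8
I4 sub r3 <- r1,r4: IF@5 ID@6 stall=2 (RAW on I3.r1 (WB@8)) EX@9 MEM@10 WB@11
I5 mul r1 <- r2,r1: IF@6 ID@9 stall=0 (-) EX@10 MEM@11 WB@12

Answer: 12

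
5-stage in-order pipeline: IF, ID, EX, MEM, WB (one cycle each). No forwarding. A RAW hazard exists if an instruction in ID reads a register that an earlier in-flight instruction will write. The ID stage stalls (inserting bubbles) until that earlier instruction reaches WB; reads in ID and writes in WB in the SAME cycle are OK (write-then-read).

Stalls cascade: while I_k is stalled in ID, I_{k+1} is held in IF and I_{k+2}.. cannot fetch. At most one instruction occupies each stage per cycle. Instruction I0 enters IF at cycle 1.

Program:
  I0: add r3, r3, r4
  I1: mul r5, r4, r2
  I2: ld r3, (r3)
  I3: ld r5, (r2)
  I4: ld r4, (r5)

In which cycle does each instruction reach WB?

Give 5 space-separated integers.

I0 add r3 <- r3,r4: IF@1 ID@2 stall=0 (-) EX@3 MEM@4 WB@5
I1 mul r5 <- r4,r2: IF@2 ID@3 stall=0 (-) EX@4 MEM@5 WB@6
I2 ld r3 <- r3: IF@3 ID@4 stall=1 (RAW on I0.r3 (WB@5)) EX@6 MEM@7 WB@8
I3 ld r5 <- r2: IF@4 ID@6 stall=0 (-) EX@7 MEM@8 WB@9
I4 ld r4 <- r5: IF@6 ID@7 stall=2 (RAW on I3.r5 (WB@9)) EX@10 MEM@11 WB@12

Answer: 5 6 8 9 12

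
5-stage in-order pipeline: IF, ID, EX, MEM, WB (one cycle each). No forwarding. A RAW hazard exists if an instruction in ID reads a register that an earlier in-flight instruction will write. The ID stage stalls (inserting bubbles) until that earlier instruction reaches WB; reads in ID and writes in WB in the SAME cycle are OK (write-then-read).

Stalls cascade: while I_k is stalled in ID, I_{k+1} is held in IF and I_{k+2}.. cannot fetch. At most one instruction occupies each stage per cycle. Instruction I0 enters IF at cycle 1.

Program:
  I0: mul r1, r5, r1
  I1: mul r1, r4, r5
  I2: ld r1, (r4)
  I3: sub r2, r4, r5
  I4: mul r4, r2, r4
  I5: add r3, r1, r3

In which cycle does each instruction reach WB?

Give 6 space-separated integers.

I0 mul r1 <- r5,r1: IF@1 ID@2 stall=0 (-) EX@3 MEM@4 WB@5
I1 mul r1 <- r4,r5: IF@2 ID@3 stall=0 (-) EX@4 MEM@5 WB@6
I2 ld r1 <- r4: IF@3 ID@4 stall=0 (-) EX@5 MEM@6 WB@7
I3 sub r2 <- r4,r5: IF@4 ID@5 stall=0 (-) EX@6 MEM@7 WB@8
I4 mul r4 <- r2,r4: IF@5 ID@6 stall=2 (RAW on I3.r2 (WB@8)) EX@9 MEM@10 WB@11
I5 add r3 <- r1,r3: IF@6 ID@9 stall=0 (-) EX@10 MEM@11 WB@12

Answer: 5 6 7 8 11 12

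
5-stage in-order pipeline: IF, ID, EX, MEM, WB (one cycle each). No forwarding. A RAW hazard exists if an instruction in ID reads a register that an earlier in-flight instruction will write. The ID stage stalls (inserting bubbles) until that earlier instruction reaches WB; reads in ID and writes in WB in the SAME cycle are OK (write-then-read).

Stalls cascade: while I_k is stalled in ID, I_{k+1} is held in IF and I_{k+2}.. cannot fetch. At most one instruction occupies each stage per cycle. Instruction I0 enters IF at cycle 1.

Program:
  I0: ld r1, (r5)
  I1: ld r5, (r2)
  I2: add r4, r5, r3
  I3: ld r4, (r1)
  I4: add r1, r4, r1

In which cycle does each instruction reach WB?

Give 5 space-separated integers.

Answer: 5 6 9 10 13

Derivation:
I0 ld r1 <- r5: IF@1 ID@2 stall=0 (-) EX@3 MEM@4 WB@5
I1 ld r5 <- r2: IF@2 ID@3 stall=0 (-) EX@4 MEM@5 WB@6
I2 add r4 <- r5,r3: IF@3 ID@4 stall=2 (RAW on I1.r5 (WB@6)) EX@7 MEM@8 WB@9
I3 ld r4 <- r1: IF@4 ID@7 stall=0 (-) EX@8 MEM@9 WB@10
I4 add r1 <- r4,r1: IF@7 ID@8 stall=2 (RAW on I3.r4 (WB@10)) EX@11 MEM@12 WB@13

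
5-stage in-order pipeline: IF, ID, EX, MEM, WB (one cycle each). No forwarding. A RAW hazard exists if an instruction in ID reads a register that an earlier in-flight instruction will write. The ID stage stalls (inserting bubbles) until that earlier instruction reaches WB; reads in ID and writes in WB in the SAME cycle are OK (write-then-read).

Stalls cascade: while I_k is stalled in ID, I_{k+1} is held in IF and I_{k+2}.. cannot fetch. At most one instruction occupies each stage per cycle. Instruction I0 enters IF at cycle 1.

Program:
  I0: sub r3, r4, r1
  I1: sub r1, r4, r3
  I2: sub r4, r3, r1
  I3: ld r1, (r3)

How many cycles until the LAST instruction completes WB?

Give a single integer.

I0 sub r3 <- r4,r1: IF@1 ID@2 stall=0 (-) EX@3 MEM@4 WB@5
I1 sub r1 <- r4,r3: IF@2 ID@3 stall=2 (RAW on I0.r3 (WB@5)) EX@6 MEM@7 WB@8
I2 sub r4 <- r3,r1: IF@3 ID@6 stall=2 (RAW on I1.r1 (WB@8)) EX@9 MEM@10 WB@11
I3 ld r1 <- r3: IF@6 ID@9 stall=0 (-) EX@10 MEM@11 WB@12

Answer: 12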